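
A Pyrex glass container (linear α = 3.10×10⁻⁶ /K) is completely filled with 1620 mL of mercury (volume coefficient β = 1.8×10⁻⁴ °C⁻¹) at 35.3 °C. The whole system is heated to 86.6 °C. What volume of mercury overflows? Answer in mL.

14.2 mL

The container also expands: β_container ≈ 3α = 9.3×10⁻⁶ /K
Net overflow = V₀(β_liq − 3α_cont)ΔT
β − 3α = 1.80×10⁻⁴ − 9.3×10⁻⁶ = 1.707×10⁻⁴ /K; ΔT = 51.3 K
ΔV = 1620 × 1.707×10⁻⁴ × 51.3 = 14.2 mL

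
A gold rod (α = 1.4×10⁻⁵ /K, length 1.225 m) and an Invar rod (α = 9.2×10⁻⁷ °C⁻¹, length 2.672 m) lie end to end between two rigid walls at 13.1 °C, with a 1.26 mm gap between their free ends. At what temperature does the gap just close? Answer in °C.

T = 77.4 °C

α₁L₁ = 1.715×10⁻⁵ m/K, α₂L₂ = 2.45824×10⁻⁶ m/K → total 1.960824×10⁻⁵ m/K
ΔT = g/(α₁L₁+α₂L₂) = 1.26×10⁻³ / 1.960824×10⁻⁵ = 64.259 K
T = 13.1 + 64.259 = 77.359 °C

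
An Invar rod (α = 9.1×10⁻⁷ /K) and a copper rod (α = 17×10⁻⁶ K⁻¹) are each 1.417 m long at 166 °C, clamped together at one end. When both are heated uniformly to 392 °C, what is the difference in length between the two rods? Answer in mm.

5.15 mm

ΔT = 226 K
Invar: ΔL = 9.1×10⁻⁷ × 1.417 m × 226 = 2.9142×10⁻⁴ m = 0.29142 mm
copper: ΔL = 17×10⁻⁶ × 1.417 m × 226 = 5.4441×10⁻³ m = 5.4441 mm
difference = 5.4441 − 0.29142 = 5.15268 mm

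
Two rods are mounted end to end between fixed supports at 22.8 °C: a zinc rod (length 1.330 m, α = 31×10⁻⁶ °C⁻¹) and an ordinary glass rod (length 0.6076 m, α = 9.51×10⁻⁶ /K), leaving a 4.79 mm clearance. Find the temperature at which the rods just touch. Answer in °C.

T = 125 °C

α₁L₁ = 4.123×10⁻⁵ m/K, α₂L₂ = 5.778276×10⁻⁶ m/K → total 4.7008276×10⁻⁵ m/K
ΔT = g/(α₁L₁+α₂L₂) = 4.79×10⁻³ / 4.7008276×10⁻⁵ = 101.90 K
T = 22.8 + 101.90 = 124.70 °C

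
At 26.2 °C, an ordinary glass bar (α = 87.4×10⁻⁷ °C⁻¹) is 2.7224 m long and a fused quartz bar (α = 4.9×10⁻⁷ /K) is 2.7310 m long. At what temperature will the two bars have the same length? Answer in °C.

T = 409.2 °C

Equal length when α₁L₁ΔT − α₂L₂ΔT = L₂ − L₁ = 8.60×10⁻³ m
α₁L₁ = 2.3793776×10⁻⁵, α₂L₂ = 1.33819×10⁻⁶ → Δ(αL) = 2.2455586×10⁻⁵ m/K
ΔT = 8.60×10⁻³ / 2.2455586×10⁻⁵ = 382.978 K, so T = 26.2 + 382.978 = 409.178 °C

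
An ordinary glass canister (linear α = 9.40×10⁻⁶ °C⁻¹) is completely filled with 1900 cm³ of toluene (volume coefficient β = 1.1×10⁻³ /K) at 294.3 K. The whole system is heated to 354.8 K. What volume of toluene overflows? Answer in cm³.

123 cm³

The canister also expands: β_container ≈ 3α = 2.82×10⁻⁵ /K
Net overflow = V₀(β_liq − 3α_cont)ΔT
β − 3α = 1.10×10⁻³ − 2.82×10⁻⁵ = 1.0718×10⁻³ /K; ΔT = 60.5 K
ΔV = 1900 × 1.0718×10⁻³ × 60.5 = 123 cm³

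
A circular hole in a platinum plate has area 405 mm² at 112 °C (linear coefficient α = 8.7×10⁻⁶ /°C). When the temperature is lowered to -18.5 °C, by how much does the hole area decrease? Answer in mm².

ΔA = 0.920 mm²

Area coefficient ≈ 2α; |ΔT| = 130.5 K
ΔA = 2αA₀ΔT = 2(8.7×10⁻⁶)(405)(130.5) = 0.920 mm²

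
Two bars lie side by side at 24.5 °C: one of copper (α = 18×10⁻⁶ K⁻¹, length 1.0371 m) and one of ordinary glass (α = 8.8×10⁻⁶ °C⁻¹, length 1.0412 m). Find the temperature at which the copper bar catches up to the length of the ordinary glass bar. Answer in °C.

T = 455.8 °C

Equal length when α₁L₁ΔT − α₂L₂ΔT = L₂ − L₁ = 4.10×10⁻³ m
α₁L₁ = 1.86678×10⁻⁵, α₂L₂ = 9.16256×10⁻⁶ → Δ(αL) = 9.50524×10⁻⁶ m/K
ΔT = 4.10×10⁻³ / 9.50524×10⁻⁶ = 431.341 K, so T = 24.5 + 431.341 = 455.841 °C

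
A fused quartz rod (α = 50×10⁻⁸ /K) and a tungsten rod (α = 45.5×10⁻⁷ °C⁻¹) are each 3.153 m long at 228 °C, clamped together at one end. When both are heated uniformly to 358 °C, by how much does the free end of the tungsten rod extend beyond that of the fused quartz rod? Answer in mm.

ΔT = 130 K
fused quartz: ΔL = 50×10⁻⁸ × 3.153 m × 130 = 2.0494×10⁻⁴ m = 0.20494 mm
tungsten: ΔL = 45.5×10⁻⁷ × 3.153 m × 130 = 1.8650×10⁻³ m = 1.8650 mm
difference = 1.8650 − 0.20494 = 1.66006 mm

1.66 mm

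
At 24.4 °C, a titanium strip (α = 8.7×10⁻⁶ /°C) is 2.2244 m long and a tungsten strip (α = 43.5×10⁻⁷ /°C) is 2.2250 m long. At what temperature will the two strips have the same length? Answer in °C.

Equal length when α₁L₁ΔT − α₂L₂ΔT = L₂ − L₁ = 6.00×10⁻⁴ m
α₁L₁ = 1.935228×10⁻⁵, α₂L₂ = 9.67875×10⁻⁶ → Δ(αL) = 9.67353×10⁻⁶ m/K
ΔT = 6.00×10⁻⁴ / 9.67353×10⁻⁶ = 62.0249 K, so T = 24.4 + 62.0249 = 86.4249 °C

T = 86.42 °C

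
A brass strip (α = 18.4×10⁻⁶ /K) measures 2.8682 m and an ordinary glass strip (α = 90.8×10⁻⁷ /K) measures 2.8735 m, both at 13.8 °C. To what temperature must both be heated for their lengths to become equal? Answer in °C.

T = 212.4 °C

Equal length when α₁L₁ΔT − α₂L₂ΔT = L₂ − L₁ = 5.30×10⁻³ m
α₁L₁ = 5.277488×10⁻⁵, α₂L₂ = 2.609138×10⁻⁵ → Δ(αL) = 2.66835×10⁻⁵ m/K
ΔT = 5.30×10⁻³ / 2.66835×10⁻⁵ = 198.625 K, so T = 13.8 + 198.625 = 212.425 °C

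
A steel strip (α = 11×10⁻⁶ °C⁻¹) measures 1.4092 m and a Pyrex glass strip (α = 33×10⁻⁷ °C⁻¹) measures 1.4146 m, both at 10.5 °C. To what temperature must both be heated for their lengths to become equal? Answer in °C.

L₁(1 + α₁ΔT) = L₂(1 + α₂ΔT) ⇒ ΔT = (L₂ − L₁)/(α₁L₁ − α₂L₂)
L₂ − L₁ = 1.4146 − 1.4092 = 5.40×10⁻³ m
α₁L₁ − α₂L₂ = 11×10⁻⁶×1.4092 − 33×10⁻⁷×1.4146 = 1.083302×10⁻⁵ m/K
ΔT = 5.40×10⁻³ / 1.083302×10⁻⁵ = 498.476 K
T = 10.5 + 498.476 = 508.976 °C

T = 509.0 °C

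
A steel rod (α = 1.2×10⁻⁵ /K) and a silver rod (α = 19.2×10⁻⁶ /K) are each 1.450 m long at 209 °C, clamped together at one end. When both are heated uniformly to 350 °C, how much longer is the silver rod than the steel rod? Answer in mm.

ΔT = 141 K
steel: ΔL = 1.2×10⁻⁵ × 1.450 m × 141 = 2.4534×10⁻³ m = 2.4534 mm
silver: ΔL = 19.2×10⁻⁶ × 1.450 m × 141 = 3.9254×10⁻³ m = 3.9254 mm
difference = 3.9254 − 2.4534 = 1.4720 mm

1.47 mm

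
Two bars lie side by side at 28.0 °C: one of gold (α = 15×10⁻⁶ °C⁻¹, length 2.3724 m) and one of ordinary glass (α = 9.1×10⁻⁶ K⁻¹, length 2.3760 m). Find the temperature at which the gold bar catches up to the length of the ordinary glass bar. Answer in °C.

T = 285.8 °C

Equal length when α₁L₁ΔT − α₂L₂ΔT = L₂ − L₁ = 3.60×10⁻³ m
α₁L₁ = 3.5586×10⁻⁵, α₂L₂ = 2.16216×10⁻⁵ → Δ(αL) = 1.39644×10⁻⁵ m/K
ΔT = 3.60×10⁻³ / 1.39644×10⁻⁵ = 257.798 K, so T = 28.0 + 257.798 = 285.798 °C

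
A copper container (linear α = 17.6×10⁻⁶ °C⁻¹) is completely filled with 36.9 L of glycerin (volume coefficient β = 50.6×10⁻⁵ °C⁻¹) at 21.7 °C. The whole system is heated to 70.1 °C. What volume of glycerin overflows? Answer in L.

The container also expands: β_container ≈ 3α = 5.28×10⁻⁵ /K
Net overflow = V₀(β_liq − 3α_cont)ΔT
β − 3α = 5.06×10⁻⁴ − 5.28×10⁻⁵ = 4.532×10⁻⁴ /K; ΔT = 48.4 K
ΔV = 36.9 × 4.532×10⁻⁴ × 48.4 = 0.809 L

0.809 L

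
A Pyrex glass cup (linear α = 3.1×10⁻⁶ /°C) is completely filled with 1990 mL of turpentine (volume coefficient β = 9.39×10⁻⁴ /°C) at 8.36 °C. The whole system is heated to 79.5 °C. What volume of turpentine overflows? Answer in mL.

The cup also expands: β_container ≈ 3α = 9.3×10⁻⁶ /K
Net overflow = V₀(β_liq − 3α_cont)ΔT
β − 3α = 9.39×10⁻⁴ − 9.3×10⁻⁶ = 9.297×10⁻⁴ /K; ΔT = 71.14 K
ΔV = 1990 × 9.297×10⁻⁴ × 71.14 = 132 mL

132 mL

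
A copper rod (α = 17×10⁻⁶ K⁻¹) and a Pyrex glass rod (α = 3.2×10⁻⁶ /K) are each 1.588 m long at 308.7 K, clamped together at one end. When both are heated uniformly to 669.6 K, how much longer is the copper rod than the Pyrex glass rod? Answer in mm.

ΔT = 360.9 K
copper: ΔL = 17×10⁻⁶ × 1.588 m × 360.9 = 9.7429×10⁻³ m = 9.7429 mm
Pyrex glass: ΔL = 3.2×10⁻⁶ × 1.588 m × 360.9 = 1.8339×10⁻³ m = 1.8339 mm
difference = 9.7429 − 1.8339 = 7.9090 mm

7.91 mm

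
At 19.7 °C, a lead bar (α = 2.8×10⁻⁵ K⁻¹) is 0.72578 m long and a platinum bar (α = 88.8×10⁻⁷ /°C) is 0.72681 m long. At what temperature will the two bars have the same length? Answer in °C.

T = 93.97 °C

L₁(1 + α₁ΔT) = L₂(1 + α₂ΔT) ⇒ ΔT = (L₂ − L₁)/(α₁L₁ − α₂L₂)
L₂ − L₁ = 0.72681 − 0.72578 = 1.03×10⁻³ m
α₁L₁ − α₂L₂ = 2.8×10⁻⁵×0.72578 − 88.8×10⁻⁷×0.72681 = 1.38677672×10⁻⁵ m/K
ΔT = 1.03×10⁻³ / 1.38677672×10⁻⁵ = 74.2730 K
T = 19.7 + 74.2730 = 93.9730 °C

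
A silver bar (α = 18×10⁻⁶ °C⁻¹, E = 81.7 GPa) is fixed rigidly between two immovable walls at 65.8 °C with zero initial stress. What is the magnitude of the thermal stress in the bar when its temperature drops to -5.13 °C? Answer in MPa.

Fully constrained: the free strain ε = αΔT is blocked, so σ = Eε = EαΔT.
|ΔT| = 70.93 K
σ = 81.7×10⁹ × 18×10⁻⁶ × 70.93 = 1.04×10⁸ Pa

σ = 104 MPa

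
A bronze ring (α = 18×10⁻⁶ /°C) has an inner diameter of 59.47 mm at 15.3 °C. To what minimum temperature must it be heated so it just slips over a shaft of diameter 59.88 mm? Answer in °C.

Required Δd = 59.88 − 59.47 = 0.41 mm
Δd = αd₀ΔT ⇒ ΔT = Δd/(αd₀) = 0.41 / (18×10⁻⁶ × 59.47) = 383.01 K
T_min = 15.3 + 383.01 = 398.31 °C

T = 398 °C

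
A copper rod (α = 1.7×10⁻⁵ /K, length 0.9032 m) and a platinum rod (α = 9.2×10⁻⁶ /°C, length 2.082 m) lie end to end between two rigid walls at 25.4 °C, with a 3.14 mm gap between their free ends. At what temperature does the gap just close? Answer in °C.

T = 116 °C

Gap closes when ΔL₁ + ΔL₂ = 3.14 mm = 3.14×10⁻³ m
(α₁L₁ + α₂L₂)ΔT = g
α₁L₁ + α₂L₂ = 1.7×10⁻⁵×0.9032 + 9.2×10⁻⁶×2.082 = 3.45088×10⁻⁵ m/K
ΔT = 3.14×10⁻³ / 3.45088×10⁻⁵ = 90.99 K
T = 25.4 + 90.99 = 116.39 °C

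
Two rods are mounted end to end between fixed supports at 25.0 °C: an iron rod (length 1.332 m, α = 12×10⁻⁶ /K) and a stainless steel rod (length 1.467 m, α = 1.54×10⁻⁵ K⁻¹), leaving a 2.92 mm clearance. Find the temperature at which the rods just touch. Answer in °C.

Gap closes when ΔL₁ + ΔL₂ = 2.92 mm = 2.92×10⁻³ m
(α₁L₁ + α₂L₂)ΔT = g
α₁L₁ + α₂L₂ = 12×10⁻⁶×1.332 + 1.54×10⁻⁵×1.467 = 3.85758×10⁻⁵ m/K
ΔT = 2.92×10⁻³ / 3.85758×10⁻⁵ = 75.70 K
T = 25.0 + 75.70 = 100.70 °C

T = 101 °C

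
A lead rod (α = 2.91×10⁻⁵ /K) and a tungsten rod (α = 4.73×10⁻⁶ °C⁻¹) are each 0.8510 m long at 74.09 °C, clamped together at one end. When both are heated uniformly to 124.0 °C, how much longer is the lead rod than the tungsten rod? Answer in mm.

1.04 mm

ΔT = 49.91 K
lead: ΔL = 2.91×10⁻⁵ × 0.8510 m × 49.91 = 1.2360×10⁻³ m = 1.2360 mm
tungsten: ΔL = 4.73×10⁻⁶ × 0.8510 m × 49.91 = 2.0090×10⁻⁴ m = 0.20090 mm
difference = 1.2360 − 0.20090 = 1.0351 mm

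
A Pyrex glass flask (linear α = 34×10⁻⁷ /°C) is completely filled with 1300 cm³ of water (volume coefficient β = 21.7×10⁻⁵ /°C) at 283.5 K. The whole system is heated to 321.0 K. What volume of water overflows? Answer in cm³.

10.1 cm³

The flask also expands: β_container ≈ 3α = 1.02×10⁻⁵ /K
Net overflow = V₀(β_liq − 3α_cont)ΔT
β − 3α = 2.17×10⁻⁴ − 1.02×10⁻⁵ = 2.068×10⁻⁴ /K; ΔT = 37.5 K
ΔV = 1300 × 2.068×10⁻⁴ × 37.5 = 10.1 cm³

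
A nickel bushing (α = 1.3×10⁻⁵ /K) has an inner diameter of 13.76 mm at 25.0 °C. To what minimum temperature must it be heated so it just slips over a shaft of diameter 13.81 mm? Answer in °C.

T = 305 °C

Required Δd = 13.81 − 13.76 = 0.05 mm
Δd = αd₀ΔT ⇒ ΔT = Δd/(αd₀) = 0.05 / (1.3×10⁻⁵ × 13.76) = 279.52 K
T_min = 25.0 + 279.52 = 304.52 °C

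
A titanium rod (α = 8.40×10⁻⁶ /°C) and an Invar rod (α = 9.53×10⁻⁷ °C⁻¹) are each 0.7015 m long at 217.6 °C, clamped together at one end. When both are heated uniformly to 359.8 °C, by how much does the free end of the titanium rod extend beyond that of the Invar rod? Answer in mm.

ΔT = 142.2 K
titanium: ΔL = 8.40×10⁻⁶ × 0.7015 m × 142.2 = 8.3793×10⁻⁴ m = 0.83793 mm
Invar: ΔL = 9.53×10⁻⁷ × 0.7015 m × 142.2 = 9.5065×10⁻⁵ m = 0.095065 mm
difference = 0.83793 − 0.095065 = 0.742865 mm

0.743 mm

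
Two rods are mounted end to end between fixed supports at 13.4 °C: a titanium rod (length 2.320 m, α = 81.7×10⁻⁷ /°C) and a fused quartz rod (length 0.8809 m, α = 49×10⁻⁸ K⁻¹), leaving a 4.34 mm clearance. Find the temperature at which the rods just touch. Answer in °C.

α₁L₁ = 1.89544×10⁻⁵ m/K, α₂L₂ = 4.31641×10⁻⁷ m/K → total 1.9386041×10⁻⁵ m/K
ΔT = g/(α₁L₁+α₂L₂) = 4.34×10⁻³ / 1.9386041×10⁻⁵ = 223.87 K
T = 13.4 + 223.87 = 237.27 °C

T = 237 °C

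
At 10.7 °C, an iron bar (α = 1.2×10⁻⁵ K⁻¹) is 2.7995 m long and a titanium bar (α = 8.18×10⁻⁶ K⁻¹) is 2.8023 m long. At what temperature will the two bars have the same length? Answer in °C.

T = 273.1 °C

Equal length when α₁L₁ΔT − α₂L₂ΔT = L₂ − L₁ = 2.80×10⁻³ m
α₁L₁ = 3.3594×10⁻⁵, α₂L₂ = 2.2922814×10⁻⁵ → Δ(αL) = 1.0671186×10⁻⁵ m/K
ΔT = 2.80×10⁻³ / 1.0671186×10⁻⁵ = 262.389 K, so T = 10.7 + 262.389 = 273.089 °C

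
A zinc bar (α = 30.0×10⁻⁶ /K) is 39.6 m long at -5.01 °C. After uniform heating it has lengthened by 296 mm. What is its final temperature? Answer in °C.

ΔL = αL₀ΔT ⇒ ΔT = ΔL / (αL₀)
ΔT = 296×10⁻³ m / (30.0×10⁻⁶ × 39.6 m) = 249.16 K
T = -5.01 + 249.16 = 244.15 °C

T = 244 °C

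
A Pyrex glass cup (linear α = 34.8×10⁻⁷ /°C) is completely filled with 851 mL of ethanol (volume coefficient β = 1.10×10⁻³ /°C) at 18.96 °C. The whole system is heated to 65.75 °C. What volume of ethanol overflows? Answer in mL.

The cup also expands: β_container ≈ 3α = 1.044×10⁻⁵ /K
Net overflow = V₀(β_liq − 3α_cont)ΔT
β − 3α = 1.10×10⁻³ − 1.044×10⁻⁵ = 1.08956×10⁻³ /K; ΔT = 46.79 K
ΔV = 851 × 1.08956×10⁻³ × 46.79 = 43.4 mL

43.4 mL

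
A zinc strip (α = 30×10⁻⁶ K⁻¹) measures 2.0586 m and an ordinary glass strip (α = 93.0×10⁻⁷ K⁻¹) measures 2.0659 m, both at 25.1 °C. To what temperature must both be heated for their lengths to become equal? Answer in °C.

T = 196.7 °C

L₁(1 + α₁ΔT) = L₂(1 + α₂ΔT) ⇒ ΔT = (L₂ − L₁)/(α₁L₁ − α₂L₂)
L₂ − L₁ = 2.0659 − 2.0586 = 7.30×10⁻³ m
α₁L₁ − α₂L₂ = 30×10⁻⁶×2.0586 − 93.0×10⁻⁷×2.0659 = 4.254513×10⁻⁵ m/K
ΔT = 7.30×10⁻³ / 4.254513×10⁻⁵ = 171.583 K
T = 25.1 + 171.583 = 196.683 °C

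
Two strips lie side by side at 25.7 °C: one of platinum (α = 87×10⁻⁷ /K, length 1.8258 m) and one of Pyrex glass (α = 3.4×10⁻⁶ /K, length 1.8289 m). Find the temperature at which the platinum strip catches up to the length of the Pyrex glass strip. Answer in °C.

T = 346.4 °C

L₁(1 + α₁ΔT) = L₂(1 + α₂ΔT) ⇒ ΔT = (L₂ − L₁)/(α₁L₁ − α₂L₂)
L₂ − L₁ = 1.8289 − 1.8258 = 3.10×10⁻³ m
α₁L₁ − α₂L₂ = 87×10⁻⁷×1.8258 − 3.4×10⁻⁶×1.8289 = 9.6662×10⁻⁶ m/K
ΔT = 3.10×10⁻³ / 9.6662×10⁻⁶ = 320.705 K
T = 25.7 + 320.705 = 346.405 °C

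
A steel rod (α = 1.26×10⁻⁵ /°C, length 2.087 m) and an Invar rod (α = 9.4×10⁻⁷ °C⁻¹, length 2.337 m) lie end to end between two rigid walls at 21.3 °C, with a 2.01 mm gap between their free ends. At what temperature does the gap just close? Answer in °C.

T = 91.8 °C

α₁L₁ = 2.62962×10⁻⁵ m/K, α₂L₂ = 2.19678×10⁻⁶ m/K → total 2.849298×10⁻⁵ m/K
ΔT = g/(α₁L₁+α₂L₂) = 2.01×10⁻³ / 2.849298×10⁻⁵ = 70.544 K
T = 21.3 + 70.544 = 91.844 °C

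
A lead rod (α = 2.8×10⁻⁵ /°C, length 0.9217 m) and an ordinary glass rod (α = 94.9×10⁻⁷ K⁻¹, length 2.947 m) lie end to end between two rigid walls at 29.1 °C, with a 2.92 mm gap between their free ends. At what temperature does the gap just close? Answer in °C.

T = 83.4 °C

α₁L₁ = 2.58076×10⁻⁵ m/K, α₂L₂ = 2.796703×10⁻⁵ m/K → total 5.377463×10⁻⁵ m/K
ΔT = g/(α₁L₁+α₂L₂) = 2.92×10⁻³ / 5.377463×10⁻⁵ = 54.301 K
T = 29.1 + 54.301 = 83.401 °C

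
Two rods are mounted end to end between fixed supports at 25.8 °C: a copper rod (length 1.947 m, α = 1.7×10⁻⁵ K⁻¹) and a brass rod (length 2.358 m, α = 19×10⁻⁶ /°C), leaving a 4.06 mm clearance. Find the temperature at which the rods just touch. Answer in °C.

Gap closes when ΔL₁ + ΔL₂ = 4.06 mm = 4.06×10⁻³ m
(α₁L₁ + α₂L₂)ΔT = g
α₁L₁ + α₂L₂ = 1.7×10⁻⁵×1.947 + 19×10⁻⁶×2.358 = 7.7901×10⁻⁵ m/K
ΔT = 4.06×10⁻³ / 7.7901×10⁻⁵ = 52.117 K
T = 25.8 + 52.117 = 77.917 °C

T = 77.9 °C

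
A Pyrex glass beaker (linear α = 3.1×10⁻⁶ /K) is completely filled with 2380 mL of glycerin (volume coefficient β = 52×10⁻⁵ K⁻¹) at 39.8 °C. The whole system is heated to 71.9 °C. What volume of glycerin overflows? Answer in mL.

39.0 mL

The beaker also expands: β_container ≈ 3α = 9.3×10⁻⁶ /K
Net overflow = V₀(β_liq − 3α_cont)ΔT
β − 3α = 5.20×10⁻⁴ − 9.3×10⁻⁶ = 5.107×10⁻⁴ /K; ΔT = 32.1 K
ΔV = 2380 × 5.107×10⁻⁴ × 32.1 = 39.0 mL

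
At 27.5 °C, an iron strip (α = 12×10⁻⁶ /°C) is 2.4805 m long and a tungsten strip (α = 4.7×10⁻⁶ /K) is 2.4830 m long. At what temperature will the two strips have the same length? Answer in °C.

T = 165.7 °C

Equal length when α₁L₁ΔT − α₂L₂ΔT = L₂ − L₁ = 2.50×10⁻³ m
α₁L₁ = 2.9766×10⁻⁵, α₂L₂ = 1.16701×10⁻⁵ → Δ(αL) = 1.80959×10⁻⁵ m/K
ΔT = 2.50×10⁻³ / 1.80959×10⁻⁵ = 138.153 K, so T = 27.5 + 138.153 = 165.653 °C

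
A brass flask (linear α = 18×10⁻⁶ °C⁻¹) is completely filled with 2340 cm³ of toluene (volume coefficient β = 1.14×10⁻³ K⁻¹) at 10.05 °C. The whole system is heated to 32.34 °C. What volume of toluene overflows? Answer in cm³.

The flask also expands: β_container ≈ 3α = 5.4×10⁻⁵ /K
Net overflow = V₀(β_liq − 3α_cont)ΔT
β − 3α = 1.14×10⁻³ − 5.4×10⁻⁵ = 1.086×10⁻³ /K; ΔT = 22.29 K
ΔV = 2340 × 1.086×10⁻³ × 22.29 = 56.6 cm³

56.6 cm³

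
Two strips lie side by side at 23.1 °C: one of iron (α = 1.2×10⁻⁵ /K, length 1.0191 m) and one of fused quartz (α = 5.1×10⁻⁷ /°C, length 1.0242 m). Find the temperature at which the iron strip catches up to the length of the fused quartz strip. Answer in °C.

Equal length when α₁L₁ΔT − α₂L₂ΔT = L₂ − L₁ = 5.10×10⁻³ m
α₁L₁ = 1.22292×10⁻⁵, α₂L₂ = 5.22342×10⁻⁷ → Δ(αL) = 1.1706858×10⁻⁵ m/K
ΔT = 5.10×10⁻³ / 1.1706858×10⁻⁵ = 435.642 K, so T = 23.1 + 435.642 = 458.742 °C

T = 458.7 °C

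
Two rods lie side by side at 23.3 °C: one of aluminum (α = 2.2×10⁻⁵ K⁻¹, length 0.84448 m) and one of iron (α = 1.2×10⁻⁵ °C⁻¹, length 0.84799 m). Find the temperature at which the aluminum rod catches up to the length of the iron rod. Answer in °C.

T = 441.0 °C

Equal length when α₁L₁ΔT − α₂L₂ΔT = L₂ − L₁ = 3.51×10⁻³ m
α₁L₁ = 1.857856×10⁻⁵, α₂L₂ = 1.017588×10⁻⁵ → Δ(αL) = 8.40268×10⁻⁶ m/K
ΔT = 3.51×10⁻³ / 8.40268×10⁻⁶ = 417.724 K, so T = 23.3 + 417.724 = 441.024 °C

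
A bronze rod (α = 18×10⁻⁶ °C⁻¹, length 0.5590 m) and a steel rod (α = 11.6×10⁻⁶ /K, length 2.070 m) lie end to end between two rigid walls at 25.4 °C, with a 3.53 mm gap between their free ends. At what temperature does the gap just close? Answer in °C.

α₁L₁ = 1.0062×10⁻⁵ m/K, α₂L₂ = 2.4012×10⁻⁵ m/K → total 3.4074×10⁻⁵ m/K
ΔT = g/(α₁L₁+α₂L₂) = 3.53×10⁻³ / 3.4074×10⁻⁵ = 103.60 K
T = 25.4 + 103.60 = 129.00 °C

T = 129 °C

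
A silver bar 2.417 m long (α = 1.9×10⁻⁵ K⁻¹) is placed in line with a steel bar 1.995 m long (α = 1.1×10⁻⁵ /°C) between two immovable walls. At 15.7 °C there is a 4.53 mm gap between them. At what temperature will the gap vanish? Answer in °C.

T = 82.4 °C

Gap closes when ΔL₁ + ΔL₂ = 4.53 mm = 4.53×10⁻³ m
(α₁L₁ + α₂L₂)ΔT = g
α₁L₁ + α₂L₂ = 1.9×10⁻⁵×2.417 + 1.1×10⁻⁵×1.995 = 6.7868×10⁻⁵ m/K
ΔT = 4.53×10⁻³ / 6.7868×10⁻⁵ = 66.747 K
T = 15.7 + 66.747 = 82.447 °C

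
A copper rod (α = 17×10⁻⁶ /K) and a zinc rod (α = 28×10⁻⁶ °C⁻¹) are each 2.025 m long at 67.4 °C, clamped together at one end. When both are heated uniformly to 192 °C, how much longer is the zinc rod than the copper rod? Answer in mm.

ΔT = 124.6 K
copper: ΔL = 17×10⁻⁶ × 2.025 m × 124.6 = 4.2894×10⁻³ m = 4.2894 mm
zinc: ΔL = 28×10⁻⁶ × 2.025 m × 124.6 = 7.0648×10⁻³ m = 7.0648 mm
difference = 7.0648 − 4.2894 = 2.7754 mm

2.78 mm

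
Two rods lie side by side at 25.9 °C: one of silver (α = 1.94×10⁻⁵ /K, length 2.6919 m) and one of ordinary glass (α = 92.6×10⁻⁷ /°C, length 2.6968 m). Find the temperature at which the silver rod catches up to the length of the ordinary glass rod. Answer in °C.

T = 205.7 °C

L₁(1 + α₁ΔT) = L₂(1 + α₂ΔT) ⇒ ΔT = (L₂ − L₁)/(α₁L₁ − α₂L₂)
L₂ − L₁ = 2.6968 − 2.6919 = 4.90×10⁻³ m
α₁L₁ − α₂L₂ = 1.94×10⁻⁵×2.6919 − 92.6×10⁻⁷×2.6968 = 2.7250492×10⁻⁵ m/K
ΔT = 4.90×10⁻³ / 2.7250492×10⁻⁵ = 179.813 K
T = 25.9 + 179.813 = 205.713 °C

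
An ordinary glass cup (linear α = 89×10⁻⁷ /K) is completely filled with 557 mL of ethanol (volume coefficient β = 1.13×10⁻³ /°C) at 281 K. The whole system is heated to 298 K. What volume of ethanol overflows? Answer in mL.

The cup also expands: β_container ≈ 3α = 2.67×10⁻⁵ /K
Net overflow = V₀(β_liq − 3α_cont)ΔT
β − 3α = 1.13×10⁻³ − 2.67×10⁻⁵ = 1.1033×10⁻³ /K; ΔT = 17 K
ΔV = 557 × 1.1033×10⁻³ × 17 = 10.4 mL

10.4 mL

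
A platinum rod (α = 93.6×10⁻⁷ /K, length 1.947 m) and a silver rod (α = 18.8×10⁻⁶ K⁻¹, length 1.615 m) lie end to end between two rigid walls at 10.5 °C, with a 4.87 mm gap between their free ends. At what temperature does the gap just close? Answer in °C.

T = 111 °C

α₁L₁ = 1.822392×10⁻⁵ m/K, α₂L₂ = 3.0362×10⁻⁵ m/K → total 4.858592×10⁻⁵ m/K
ΔT = g/(α₁L₁+α₂L₂) = 4.87×10⁻³ / 4.858592×10⁻⁵ = 100.23 K
T = 10.5 + 100.23 = 110.73 °C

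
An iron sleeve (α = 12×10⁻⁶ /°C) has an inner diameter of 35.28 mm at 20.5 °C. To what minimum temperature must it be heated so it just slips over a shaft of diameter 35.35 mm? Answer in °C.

T = 186 °C

Required Δd = 35.35 − 35.28 = 0.07 mm
Δd = αd₀ΔT ⇒ ΔT = Δd/(αd₀) = 0.07 / (12×10⁻⁶ × 35.28) = 165.34 K
T_min = 20.5 + 165.34 = 185.84 °C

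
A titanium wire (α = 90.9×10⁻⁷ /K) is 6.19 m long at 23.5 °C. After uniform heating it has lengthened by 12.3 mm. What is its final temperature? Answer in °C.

T = 242 °C

ΔL = αL₀ΔT ⇒ ΔT = ΔL / (αL₀)
ΔT = 12.3×10⁻³ m / (90.9×10⁻⁷ × 6.19 m) = 218.60 K
T = 23.5 + 218.60 = 242.10 °C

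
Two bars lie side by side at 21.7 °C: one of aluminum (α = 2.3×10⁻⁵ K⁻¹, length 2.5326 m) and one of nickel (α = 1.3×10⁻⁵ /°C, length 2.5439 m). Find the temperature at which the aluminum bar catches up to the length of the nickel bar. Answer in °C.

Equal length when α₁L₁ΔT − α₂L₂ΔT = L₂ − L₁ = 1.13×10⁻² m
α₁L₁ = 5.82498×10⁻⁵, α₂L₂ = 3.30707×10⁻⁵ → Δ(αL) = 2.51791×10⁻⁵ m/K
ΔT = 1.13×10⁻² / 2.51791×10⁻⁵ = 448.785 K, so T = 21.7 + 448.785 = 470.485 °C

T = 470.5 °C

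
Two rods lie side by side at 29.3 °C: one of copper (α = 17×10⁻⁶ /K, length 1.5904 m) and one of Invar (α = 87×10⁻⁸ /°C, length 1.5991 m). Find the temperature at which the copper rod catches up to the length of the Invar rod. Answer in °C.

T = 368.5 °C

L₁(1 + α₁ΔT) = L₂(1 + α₂ΔT) ⇒ ΔT = (L₂ − L₁)/(α₁L₁ − α₂L₂)
L₂ − L₁ = 1.5991 − 1.5904 = 8.70×10⁻³ m
α₁L₁ − α₂L₂ = 17×10⁻⁶×1.5904 − 87×10⁻⁸×1.5991 = 2.5645583×10⁻⁵ m/K
ΔT = 8.70×10⁻³ / 2.5645583×10⁻⁵ = 339.240 K
T = 29.3 + 339.240 = 368.540 °C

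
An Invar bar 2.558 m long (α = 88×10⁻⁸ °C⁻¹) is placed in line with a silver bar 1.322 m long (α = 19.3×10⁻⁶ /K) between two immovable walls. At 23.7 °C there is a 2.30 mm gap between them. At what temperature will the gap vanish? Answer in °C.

α₁L₁ = 2.25104×10⁻⁶ m/K, α₂L₂ = 2.55146×10⁻⁵ m/K → total 2.776564×10⁻⁵ m/K
ΔT = g/(α₁L₁+α₂L₂) = 2.30×10⁻³ / 2.776564×10⁻⁵ = 82.84 K
T = 23.7 + 82.84 = 106.54 °C

T = 107 °C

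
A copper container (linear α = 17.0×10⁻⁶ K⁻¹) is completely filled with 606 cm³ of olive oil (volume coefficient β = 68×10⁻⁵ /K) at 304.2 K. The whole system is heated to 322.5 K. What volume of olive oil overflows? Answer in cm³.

6.98 cm³

The container also expands: β_container ≈ 3α = 5.1×10⁻⁵ /K
Net overflow = V₀(β_liq − 3α_cont)ΔT
β − 3α = 6.80×10⁻⁴ − 5.1×10⁻⁵ = 6.29×10⁻⁴ /K; ΔT = 18.3 K
ΔV = 606 × 6.29×10⁻⁴ × 18.3 = 6.98 cm³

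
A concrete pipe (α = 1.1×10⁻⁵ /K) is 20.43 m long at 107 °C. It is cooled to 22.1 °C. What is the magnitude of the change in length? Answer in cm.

ΔL = 1.91 cm

|ΔT| = |22.1 − 107| = 84.9 K
ΔL = αL₀ΔT = (1.1×10⁻⁵)(20.43)(84.9) = 1.91×10⁻² m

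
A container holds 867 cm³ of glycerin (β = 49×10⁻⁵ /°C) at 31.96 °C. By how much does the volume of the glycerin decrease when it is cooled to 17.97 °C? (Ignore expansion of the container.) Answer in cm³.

|ΔT| = |17.97 − 31.96| = 13.99 K
ΔV = βV₀ΔT = (49×10⁻⁵)(867)(13.99) = 5.94 cm³

ΔV = 5.94 cm³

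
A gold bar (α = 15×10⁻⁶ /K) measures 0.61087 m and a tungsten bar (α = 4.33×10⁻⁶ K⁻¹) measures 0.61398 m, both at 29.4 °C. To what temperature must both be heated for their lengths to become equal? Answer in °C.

Equal length when α₁L₁ΔT − α₂L₂ΔT = L₂ − L₁ = 3.11×10⁻³ m
α₁L₁ = 9.16305×10⁻⁶, α₂L₂ = 2.6585334×10⁻⁶ → Δ(αL) = 6.5045166×10⁻⁶ m/K
ΔT = 3.11×10⁻³ / 6.5045166×10⁻⁶ = 478.129 K, so T = 29.4 + 478.129 = 507.529 °C

T = 507.5 °C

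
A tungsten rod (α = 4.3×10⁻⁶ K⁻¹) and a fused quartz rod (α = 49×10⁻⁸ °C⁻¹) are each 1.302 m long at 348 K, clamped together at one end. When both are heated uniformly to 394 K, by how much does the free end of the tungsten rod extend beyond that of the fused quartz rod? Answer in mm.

0.228 mm

ΔT = 46 K
tungsten: ΔL = 4.3×10⁻⁶ × 1.302 m × 46 = 2.5754×10⁻⁴ m = 0.25754 mm
fused quartz: ΔL = 49×10⁻⁸ × 1.302 m × 46 = 2.9347×10⁻⁵ m = 0.029347 mm
difference = 0.25754 − 0.029347 = 0.228193 mm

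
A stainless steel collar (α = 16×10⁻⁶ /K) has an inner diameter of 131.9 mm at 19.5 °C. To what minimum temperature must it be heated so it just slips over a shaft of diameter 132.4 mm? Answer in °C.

Required Δd = 132.4 − 131.9 = 0.5 mm
Δd = αd₀ΔT ⇒ ΔT = Δd/(αd₀) = 0.5 / (16×10⁻⁶ × 131.9) = 236.92 K
T_min = 19.5 + 236.92 = 256.42 °C

T = 256 °C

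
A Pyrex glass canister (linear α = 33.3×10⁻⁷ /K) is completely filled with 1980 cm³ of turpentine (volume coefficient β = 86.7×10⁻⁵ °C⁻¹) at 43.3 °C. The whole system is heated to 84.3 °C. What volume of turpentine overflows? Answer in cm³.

The canister also expands: β_container ≈ 3α = 9.99×10⁻⁶ /K
Net overflow = V₀(β_liq − 3α_cont)ΔT
β − 3α = 8.67×10⁻⁴ − 9.99×10⁻⁶ = 8.5701×10⁻⁴ /K; ΔT = 41.0 K
ΔV = 1980 × 8.5701×10⁻⁴ × 41.0 = 69.6 cm³

69.6 cm³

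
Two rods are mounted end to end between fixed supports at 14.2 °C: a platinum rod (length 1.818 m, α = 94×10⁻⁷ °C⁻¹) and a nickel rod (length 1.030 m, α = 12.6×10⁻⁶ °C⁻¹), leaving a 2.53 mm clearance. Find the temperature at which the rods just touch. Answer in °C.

T = 98.3 °C

Gap closes when ΔL₁ + ΔL₂ = 2.53 mm = 2.53×10⁻³ m
(α₁L₁ + α₂L₂)ΔT = g
α₁L₁ + α₂L₂ = 94×10⁻⁷×1.818 + 12.6×10⁻⁶×1.030 = 3.00672×10⁻⁵ m/K
ΔT = 2.53×10⁻³ / 3.00672×10⁻⁵ = 84.145 K
T = 14.2 + 84.145 = 98.345 °C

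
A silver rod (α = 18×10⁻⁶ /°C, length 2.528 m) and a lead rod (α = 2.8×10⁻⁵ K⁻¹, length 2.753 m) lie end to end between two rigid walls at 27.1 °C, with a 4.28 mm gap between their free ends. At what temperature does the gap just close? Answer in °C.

α₁L₁ = 4.5504×10⁻⁵ m/K, α₂L₂ = 7.7084×10⁻⁵ m/K → total 1.22588×10⁻⁴ m/K
ΔT = g/(α₁L₁+α₂L₂) = 4.28×10⁻³ / 1.22588×10⁻⁴ = 34.914 K
T = 27.1 + 34.914 = 62.014 °C

T = 62.0 °C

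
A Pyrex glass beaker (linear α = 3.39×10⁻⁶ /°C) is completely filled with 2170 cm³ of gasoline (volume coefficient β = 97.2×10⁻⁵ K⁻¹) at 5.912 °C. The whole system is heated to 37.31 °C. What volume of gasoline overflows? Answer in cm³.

65.5 cm³

The beaker also expands: β_container ≈ 3α = 1.017×10⁻⁵ /K
Net overflow = V₀(β_liq − 3α_cont)ΔT
β − 3α = 9.72×10⁻⁴ − 1.017×10⁻⁵ = 9.6183×10⁻⁴ /K; ΔT = 31.398 K
ΔV = 2170 × 9.6183×10⁻⁴ × 31.398 = 65.5 cm³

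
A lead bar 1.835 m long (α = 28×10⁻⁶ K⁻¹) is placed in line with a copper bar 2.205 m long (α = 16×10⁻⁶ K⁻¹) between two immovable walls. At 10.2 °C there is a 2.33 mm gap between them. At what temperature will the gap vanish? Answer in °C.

Gap closes when ΔL₁ + ΔL₂ = 2.33 mm = 2.33×10⁻³ m
(α₁L₁ + α₂L₂)ΔT = g
α₁L₁ + α₂L₂ = 28×10⁻⁶×1.835 + 16×10⁻⁶×2.205 = 8.666×10⁻⁵ m/K
ΔT = 2.33×10⁻³ / 8.666×10⁻⁵ = 26.887 K
T = 10.2 + 26.887 = 37.087 °C

T = 37.1 °C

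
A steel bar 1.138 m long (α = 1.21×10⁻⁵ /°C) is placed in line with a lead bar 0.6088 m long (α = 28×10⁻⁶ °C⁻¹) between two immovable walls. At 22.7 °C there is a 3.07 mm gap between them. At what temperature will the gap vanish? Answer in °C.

Gap closes when ΔL₁ + ΔL₂ = 3.07 mm = 3.07×10⁻³ m
(α₁L₁ + α₂L₂)ΔT = g
α₁L₁ + α₂L₂ = 1.21×10⁻⁵×1.138 + 28×10⁻⁶×0.6088 = 3.08162×10⁻⁵ m/K
ΔT = 3.07×10⁻³ / 3.08162×10⁻⁵ = 99.62 K
T = 22.7 + 99.62 = 122.32 °C

T = 122 °C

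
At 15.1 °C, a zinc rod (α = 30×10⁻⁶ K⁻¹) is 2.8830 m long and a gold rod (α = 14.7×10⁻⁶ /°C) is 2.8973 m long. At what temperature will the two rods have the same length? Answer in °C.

Equal length when α₁L₁ΔT − α₂L₂ΔT = L₂ − L₁ = 1.43×10⁻² m
α₁L₁ = 8.649×10⁻⁵, α₂L₂ = 4.259031×10⁻⁵ → Δ(αL) = 4.389969×10⁻⁵ m/K
ΔT = 1.43×10⁻² / 4.389969×10⁻⁵ = 325.743 K, so T = 15.1 + 325.743 = 340.843 °C

T = 340.8 °C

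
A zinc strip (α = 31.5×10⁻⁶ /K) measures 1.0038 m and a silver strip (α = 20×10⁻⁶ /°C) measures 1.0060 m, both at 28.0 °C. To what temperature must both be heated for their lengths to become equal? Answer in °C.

T = 219.3 °C

L₁(1 + α₁ΔT) = L₂(1 + α₂ΔT) ⇒ ΔT = (L₂ − L₁)/(α₁L₁ − α₂L₂)
L₂ − L₁ = 1.0060 − 1.0038 = 2.20×10⁻³ m
α₁L₁ − α₂L₂ = 31.5×10⁻⁶×1.0038 − 20×10⁻⁶×1.0060 = 1.14997×10⁻⁵ m/K
ΔT = 2.20×10⁻³ / 1.14997×10⁻⁵ = 191.309 K
T = 28.0 + 191.309 = 219.309 °C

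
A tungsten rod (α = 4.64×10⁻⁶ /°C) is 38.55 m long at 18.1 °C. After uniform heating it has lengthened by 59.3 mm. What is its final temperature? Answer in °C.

ΔL = αL₀ΔT ⇒ ΔT = ΔL / (αL₀)
ΔT = 59.3×10⁻³ m / (4.64×10⁻⁶ × 38.55 m) = 331.52 K
T = 18.1 + 331.52 = 349.62 °C

T = 350 °C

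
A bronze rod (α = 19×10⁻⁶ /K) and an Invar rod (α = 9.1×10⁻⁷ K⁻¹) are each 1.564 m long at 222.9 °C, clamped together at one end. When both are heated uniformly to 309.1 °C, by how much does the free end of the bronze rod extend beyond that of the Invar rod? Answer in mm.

2.44 mm

ΔT = 86.2 K
bronze: ΔL = 19×10⁻⁶ × 1.564 m × 86.2 = 2.5615×10⁻³ m = 2.5615 mm
Invar: ΔL = 9.1×10⁻⁷ × 1.564 m × 86.2 = 1.2268×10⁻⁴ m = 0.12268 mm
difference = 2.5615 − 0.12268 = 2.43882 mm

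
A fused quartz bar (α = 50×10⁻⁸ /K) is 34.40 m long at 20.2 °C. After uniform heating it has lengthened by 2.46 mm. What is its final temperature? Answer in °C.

T = 163 °C

ΔL = αL₀ΔT ⇒ ΔT = ΔL / (αL₀)
ΔT = 2.46×10⁻³ m / (50×10⁻⁸ × 34.40 m) = 143.02 K
T = 20.2 + 143.02 = 163.22 °C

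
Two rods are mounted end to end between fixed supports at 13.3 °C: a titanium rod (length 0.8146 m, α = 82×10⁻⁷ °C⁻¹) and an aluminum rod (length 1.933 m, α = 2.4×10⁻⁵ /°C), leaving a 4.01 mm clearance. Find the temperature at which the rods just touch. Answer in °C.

T = 88.9 °C

Gap closes when ΔL₁ + ΔL₂ = 4.01 mm = 4.01×10⁻³ m
(α₁L₁ + α₂L₂)ΔT = g
α₁L₁ + α₂L₂ = 82×10⁻⁷×0.8146 + 2.4×10⁻⁵×1.933 = 5.307172×10⁻⁵ m/K
ΔT = 4.01×10⁻³ / 5.307172×10⁻⁵ = 75.558 K
T = 13.3 + 75.558 = 88.858 °C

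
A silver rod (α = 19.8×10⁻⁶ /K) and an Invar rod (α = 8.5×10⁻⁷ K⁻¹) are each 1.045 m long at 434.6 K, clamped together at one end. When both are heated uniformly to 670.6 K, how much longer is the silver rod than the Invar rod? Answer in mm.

4.67 mm

ΔT = 236.0 K
silver: ΔL = 19.8×10⁻⁶ × 1.045 m × 236.0 = 4.8831×10⁻³ m = 4.8831 mm
Invar: ΔL = 8.5×10⁻⁷ × 1.045 m × 236.0 = 2.0963×10⁻⁴ m = 0.20963 mm
difference = 4.8831 − 0.20963 = 4.67347 mm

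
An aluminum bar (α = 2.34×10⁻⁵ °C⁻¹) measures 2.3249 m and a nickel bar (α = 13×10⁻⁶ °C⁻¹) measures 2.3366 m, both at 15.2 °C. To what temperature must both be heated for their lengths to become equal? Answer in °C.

T = 502.2 °C

L₁(1 + α₁ΔT) = L₂(1 + α₂ΔT) ⇒ ΔT = (L₂ − L₁)/(α₁L₁ − α₂L₂)
L₂ − L₁ = 2.3366 − 2.3249 = 1.17×10⁻² m
α₁L₁ − α₂L₂ = 2.34×10⁻⁵×2.3249 − 13×10⁻⁶×2.3366 = 2.402686×10⁻⁵ m/K
ΔT = 1.17×10⁻² / 2.402686×10⁻⁵ = 486.955 K
T = 15.2 + 486.955 = 502.155 °C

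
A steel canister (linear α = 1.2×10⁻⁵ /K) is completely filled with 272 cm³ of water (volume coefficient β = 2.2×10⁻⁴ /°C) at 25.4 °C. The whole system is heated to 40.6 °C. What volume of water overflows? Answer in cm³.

The canister also expands: β_container ≈ 3α = 3.6×10⁻⁵ /K
Net overflow = V₀(β_liq − 3α_cont)ΔT
β − 3α = 2.20×10⁻⁴ − 3.6×10⁻⁵ = 1.84×10⁻⁴ /K; ΔT = 15.2 K
ΔV = 272 × 1.84×10⁻⁴ × 15.2 = 0.761 cm³

0.761 cm³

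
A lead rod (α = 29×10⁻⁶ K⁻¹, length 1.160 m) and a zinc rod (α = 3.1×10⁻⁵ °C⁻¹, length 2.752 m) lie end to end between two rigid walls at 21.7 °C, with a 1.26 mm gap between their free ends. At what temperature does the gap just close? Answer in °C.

Gap closes when ΔL₁ + ΔL₂ = 1.26 mm = 1.26×10⁻³ m
(α₁L₁ + α₂L₂)ΔT = g
α₁L₁ + α₂L₂ = 29×10⁻⁶×1.160 + 3.1×10⁻⁵×2.752 = 1.18952×10⁻⁴ m/K
ΔT = 1.26×10⁻³ / 1.18952×10⁻⁴ = 10.593 K
T = 21.7 + 10.593 = 32.293 °C

T = 32.3 °C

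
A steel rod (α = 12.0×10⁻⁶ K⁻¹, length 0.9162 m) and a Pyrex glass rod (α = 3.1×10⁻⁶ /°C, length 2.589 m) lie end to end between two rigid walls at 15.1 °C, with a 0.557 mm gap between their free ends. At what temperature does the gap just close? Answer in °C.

Gap closes when ΔL₁ + ΔL₂ = 0.557 mm = 5.57×10⁻⁴ m
(α₁L₁ + α₂L₂)ΔT = g
α₁L₁ + α₂L₂ = 12.0×10⁻⁶×0.9162 + 3.1×10⁻⁶×2.589 = 1.90203×10⁻⁵ m/K
ΔT = 5.57×10⁻⁴ / 1.90203×10⁻⁵ = 29.285 K
T = 15.1 + 29.285 = 44.385 °C

T = 44.4 °C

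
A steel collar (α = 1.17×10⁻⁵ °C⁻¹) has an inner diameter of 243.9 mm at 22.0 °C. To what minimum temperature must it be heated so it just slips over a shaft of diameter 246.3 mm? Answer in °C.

T = 863 °C

Required Δd = 246.3 − 243.9 = 2.4 mm
Δd = αd₀ΔT ⇒ ΔT = Δd/(αd₀) = 2.4 / (1.17×10⁻⁵ × 243.9) = 841.03 K
T_min = 22.0 + 841.03 = 863.03 °C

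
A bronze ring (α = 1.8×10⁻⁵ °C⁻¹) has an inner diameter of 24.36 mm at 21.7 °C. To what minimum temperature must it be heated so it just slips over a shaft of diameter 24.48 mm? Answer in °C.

T = 295 °C

Required Δd = 24.48 − 24.36 = 0.12 mm
Δd = αd₀ΔT ⇒ ΔT = Δd/(αd₀) = 0.12 / (1.8×10⁻⁵ × 24.36) = 273.67 K
T_min = 21.7 + 273.67 = 295.37 °C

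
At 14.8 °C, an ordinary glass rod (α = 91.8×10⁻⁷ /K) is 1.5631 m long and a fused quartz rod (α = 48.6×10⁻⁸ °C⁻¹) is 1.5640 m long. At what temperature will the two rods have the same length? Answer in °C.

L₁(1 + α₁ΔT) = L₂(1 + α₂ΔT) ⇒ ΔT = (L₂ − L₁)/(α₁L₁ − α₂L₂)
L₂ − L₁ = 1.5640 − 1.5631 = 9.00×10⁻⁴ m
α₁L₁ − α₂L₂ = 91.8×10⁻⁷×1.5631 − 48.6×10⁻⁸×1.5640 = 1.3589154×10⁻⁵ m/K
ΔT = 9.00×10⁻⁴ / 1.3589154×10⁻⁵ = 66.2293 K
T = 14.8 + 66.2293 = 81.0293 °C

T = 81.03 °C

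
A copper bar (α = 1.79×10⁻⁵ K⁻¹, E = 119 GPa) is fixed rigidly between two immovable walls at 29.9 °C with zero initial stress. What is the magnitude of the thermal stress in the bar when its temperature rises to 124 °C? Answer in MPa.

σ = 200 MPa

Fully constrained: the free strain ε = αΔT is blocked, so σ = Eε = EαΔT.
|ΔT| = 94.1 K
σ = 119×10⁹ × 1.79×10⁻⁵ × 94.1 = 2.00×10⁸ Pa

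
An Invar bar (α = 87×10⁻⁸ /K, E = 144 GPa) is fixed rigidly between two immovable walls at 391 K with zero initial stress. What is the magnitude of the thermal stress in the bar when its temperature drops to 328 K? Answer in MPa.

Fully constrained: the free strain ε = αΔT is blocked, so σ = Eε = EαΔT.
|ΔT| = 63 K
σ = 144×10⁹ × 87×10⁻⁸ × 63 = 7.89×10⁶ Pa

σ = 7.89 MPa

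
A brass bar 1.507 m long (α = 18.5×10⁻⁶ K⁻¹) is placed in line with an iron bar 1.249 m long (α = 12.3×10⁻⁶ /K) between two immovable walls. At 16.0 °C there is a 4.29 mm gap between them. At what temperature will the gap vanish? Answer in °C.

T = 115 °C

Gap closes when ΔL₁ + ΔL₂ = 4.29 mm = 4.29×10⁻³ m
(α₁L₁ + α₂L₂)ΔT = g
α₁L₁ + α₂L₂ = 18.5×10⁻⁶×1.507 + 12.3×10⁻⁶×1.249 = 4.32422×10⁻⁵ m/K
ΔT = 4.29×10⁻³ / 4.32422×10⁻⁵ = 99.21 K
T = 16.0 + 99.21 = 115.21 °C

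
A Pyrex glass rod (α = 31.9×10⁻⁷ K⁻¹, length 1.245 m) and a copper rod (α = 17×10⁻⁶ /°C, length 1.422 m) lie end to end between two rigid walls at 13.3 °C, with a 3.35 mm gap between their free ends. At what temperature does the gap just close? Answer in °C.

Gap closes when ΔL₁ + ΔL₂ = 3.35 mm = 3.35×10⁻³ m
(α₁L₁ + α₂L₂)ΔT = g
α₁L₁ + α₂L₂ = 31.9×10⁻⁷×1.245 + 17×10⁻⁶×1.422 = 2.814555×10⁻⁵ m/K
ΔT = 3.35×10⁻³ / 2.814555×10⁻⁵ = 119.02 K
T = 13.3 + 119.02 = 132.32 °C

T = 132 °C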